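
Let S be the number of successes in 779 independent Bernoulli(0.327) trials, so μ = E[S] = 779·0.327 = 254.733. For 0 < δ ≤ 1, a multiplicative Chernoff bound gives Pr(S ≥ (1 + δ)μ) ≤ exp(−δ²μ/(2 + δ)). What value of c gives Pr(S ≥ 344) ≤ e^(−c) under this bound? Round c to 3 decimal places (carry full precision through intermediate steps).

13.309

Write 344 = (1 + δ)μ, so δ = 344/254.733 − 1 = 0.3504336…
Then the exponent is δ²μ/(2 + δ) = (344 − μ)² / (μ·(2 + δ)) = 13.309100.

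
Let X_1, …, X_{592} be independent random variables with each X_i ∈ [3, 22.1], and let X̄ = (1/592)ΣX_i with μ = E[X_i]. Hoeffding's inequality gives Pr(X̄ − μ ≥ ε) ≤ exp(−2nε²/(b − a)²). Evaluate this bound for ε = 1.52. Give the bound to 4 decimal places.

Exponent: 2nε²/(b − a)² = 2·592·1.52² / 19.1² = 7.49846.
Bound = exp(−7.49846) = 0.00055.

0.0006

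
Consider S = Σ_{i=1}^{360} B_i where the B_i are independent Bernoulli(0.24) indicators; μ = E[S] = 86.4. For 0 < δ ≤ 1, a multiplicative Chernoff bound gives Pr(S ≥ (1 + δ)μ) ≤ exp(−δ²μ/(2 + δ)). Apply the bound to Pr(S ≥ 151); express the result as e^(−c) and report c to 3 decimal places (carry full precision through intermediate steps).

Write 151 = (1 + δ)μ, so δ = 151/86.4 − 1 = 0.7476852…
Then the exponent is δ²μ/(2 + δ) = (151 − μ)² / (μ·(2 + δ)) = 17.578602.

17.579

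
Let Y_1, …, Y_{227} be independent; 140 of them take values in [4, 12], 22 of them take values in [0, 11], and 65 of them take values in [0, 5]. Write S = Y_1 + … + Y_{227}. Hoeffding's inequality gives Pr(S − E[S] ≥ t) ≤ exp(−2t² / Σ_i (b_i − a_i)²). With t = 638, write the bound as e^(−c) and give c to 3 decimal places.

61.455

Σ(b_i − a_i)² = 140·8² + 22·11² + 65·5² = 13247.
c = 2t² / 13247 = 2·638² / 13247 = 61.4545.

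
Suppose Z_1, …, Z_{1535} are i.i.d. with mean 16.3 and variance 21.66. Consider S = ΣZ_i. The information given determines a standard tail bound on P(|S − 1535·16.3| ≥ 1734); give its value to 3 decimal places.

With mean and variance of each term known, Chebyshev's inequality bounds the deviation of the sum (or sample mean).
Var(S) = n·Var(Z_i) = 1535·21.66 = 33248.1.
Chebyshev: P(|S − 1535·16.3| ≥ 1734) ≤ Var(S)/1734² = 33248.1/3006756 = 0.0111.

0.011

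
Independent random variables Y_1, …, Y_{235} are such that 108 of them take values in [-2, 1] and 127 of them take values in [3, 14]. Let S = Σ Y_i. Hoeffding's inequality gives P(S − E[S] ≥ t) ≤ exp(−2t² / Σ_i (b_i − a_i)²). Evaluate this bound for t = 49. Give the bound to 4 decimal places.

0.7454

Σ(b_i − a_i)² = 108·3² + 127·11² = 16339.
Exponent = 2·49² / 16339 = 0.29390.
Bound = exp(−0.29390) = 0.74535.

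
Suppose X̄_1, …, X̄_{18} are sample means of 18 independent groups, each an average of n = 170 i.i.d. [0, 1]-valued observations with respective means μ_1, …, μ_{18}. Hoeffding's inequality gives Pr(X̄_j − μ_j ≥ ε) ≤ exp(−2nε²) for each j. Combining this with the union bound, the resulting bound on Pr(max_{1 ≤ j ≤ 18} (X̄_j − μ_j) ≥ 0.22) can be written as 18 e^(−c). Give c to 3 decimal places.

Union bound over the 18 events: Pr(max_{1 ≤ j ≤ 18} (X̄_j − μ_j) ≥ 0.22) ≤ 18·exp(−2nε²) = 18 exp(−2·170·0.22²).
So c = 2·170·0.22² = 16.4560.

16.456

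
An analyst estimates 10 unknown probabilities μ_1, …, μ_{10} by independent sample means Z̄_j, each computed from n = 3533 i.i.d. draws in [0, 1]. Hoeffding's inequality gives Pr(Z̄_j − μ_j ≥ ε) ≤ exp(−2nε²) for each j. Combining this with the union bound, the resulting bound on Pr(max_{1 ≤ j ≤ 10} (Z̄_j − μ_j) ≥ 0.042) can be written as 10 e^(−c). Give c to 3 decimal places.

Union bound over the 10 events: Pr(max_{1 ≤ j ≤ 10} (Z̄_j − μ_j) ≥ 0.042) ≤ 10·exp(−2nε²) = 10 exp(−2·3533·0.042²).
So c = 2·3533·0.042² = 12.4644.

12.464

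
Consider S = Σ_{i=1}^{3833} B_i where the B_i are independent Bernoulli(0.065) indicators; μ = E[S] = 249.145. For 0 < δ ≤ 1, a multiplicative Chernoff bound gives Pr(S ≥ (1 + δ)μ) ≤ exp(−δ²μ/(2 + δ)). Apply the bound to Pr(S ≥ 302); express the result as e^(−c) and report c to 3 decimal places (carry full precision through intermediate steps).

Write 302 = (1 + δ)μ, so δ = 302/249.145 − 1 = 0.2121455…
Then the exponent is δ²μ/(2 + δ) = (302 − μ)² / (μ·(2 + δ)) = 5.068813.

5.069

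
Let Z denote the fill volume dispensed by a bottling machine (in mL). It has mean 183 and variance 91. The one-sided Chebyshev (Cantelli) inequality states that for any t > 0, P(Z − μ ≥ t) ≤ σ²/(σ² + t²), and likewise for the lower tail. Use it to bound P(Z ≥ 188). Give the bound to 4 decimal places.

Here σ² = 91 and t = 5, so σ² + t² = 116.
Cantelli's bound: 91/116 = 0.7845.

0.7845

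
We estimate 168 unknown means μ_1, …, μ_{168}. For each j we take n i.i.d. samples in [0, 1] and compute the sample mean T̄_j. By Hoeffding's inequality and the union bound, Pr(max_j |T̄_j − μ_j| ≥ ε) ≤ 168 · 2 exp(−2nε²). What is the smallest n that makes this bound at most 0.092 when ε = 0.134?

Need 2·168·exp(−2nε²) ≤ 0.092, i.e. exp(−2nε²) ≤ 0.092/336.
So 2nε² ≥ ln(336/0.092) = 8.203078.
Hence n ≥ 8.203078/(2·0.134²) = 228.422.
The smallest integer n is 229.

229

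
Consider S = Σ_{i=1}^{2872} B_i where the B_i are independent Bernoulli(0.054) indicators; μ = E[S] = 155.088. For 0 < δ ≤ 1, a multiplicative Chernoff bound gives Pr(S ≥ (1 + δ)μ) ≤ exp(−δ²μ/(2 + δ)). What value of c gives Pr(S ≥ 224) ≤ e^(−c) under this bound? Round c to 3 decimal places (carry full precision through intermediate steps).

Write 224 = (1 + δ)μ, so δ = 224/155.088 − 1 = 0.4443413…
Then the exponent is δ²μ/(2 + δ) = (224 − μ)² / (μ·(2 + δ)) = 12.527075.

12.527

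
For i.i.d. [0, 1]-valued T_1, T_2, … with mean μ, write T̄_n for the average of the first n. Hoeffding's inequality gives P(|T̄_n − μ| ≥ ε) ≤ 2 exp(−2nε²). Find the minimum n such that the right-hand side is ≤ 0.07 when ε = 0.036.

Require 2·exp(−2nε²) ≤ 0.07, i.e. 2nε² ≥ ln(2/0.07) = 3.352407.
So n ≥ 3.352407 / (2·0.036²) = 1293.367.
The smallest integer n is 1294.

1294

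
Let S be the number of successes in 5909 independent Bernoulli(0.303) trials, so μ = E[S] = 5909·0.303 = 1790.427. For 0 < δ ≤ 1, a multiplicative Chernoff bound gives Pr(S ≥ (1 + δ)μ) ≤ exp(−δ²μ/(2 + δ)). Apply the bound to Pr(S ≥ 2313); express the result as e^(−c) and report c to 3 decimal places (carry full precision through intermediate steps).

Write 2313 = (1 + δ)μ, so δ = 2313/1790.427 − 1 = 0.2918706…
Then the exponent is δ²μ/(2 + δ) = (2313 − μ)² / (μ·(2 + δ)) = 66.549872.

66.550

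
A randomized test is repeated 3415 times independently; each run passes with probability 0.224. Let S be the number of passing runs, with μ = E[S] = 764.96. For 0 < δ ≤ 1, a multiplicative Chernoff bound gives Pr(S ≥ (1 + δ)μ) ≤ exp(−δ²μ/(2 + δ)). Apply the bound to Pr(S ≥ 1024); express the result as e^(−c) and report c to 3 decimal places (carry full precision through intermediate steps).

Write 1024 = (1 + δ)μ, so δ = 1024/764.96 − 1 = 0.3386321…
Then the exponent is δ²μ/(2 + δ) = (1024 − μ)² / (μ·(2 + δ)) = 37.508788.

37.509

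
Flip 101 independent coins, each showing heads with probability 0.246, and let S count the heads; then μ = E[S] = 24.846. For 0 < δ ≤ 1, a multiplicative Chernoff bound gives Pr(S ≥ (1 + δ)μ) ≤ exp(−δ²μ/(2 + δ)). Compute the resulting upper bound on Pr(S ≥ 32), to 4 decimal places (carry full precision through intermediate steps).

0.4064

Write 32 = (1 + δ)μ, so δ = 32/24.846 − 1 = 0.2879337…
Then the exponent is δ²μ/(2 + δ) = (32 − μ)² / (μ·(2 + δ)) = 0.900322.
Bound = exp(−0.900322) = 0.40644.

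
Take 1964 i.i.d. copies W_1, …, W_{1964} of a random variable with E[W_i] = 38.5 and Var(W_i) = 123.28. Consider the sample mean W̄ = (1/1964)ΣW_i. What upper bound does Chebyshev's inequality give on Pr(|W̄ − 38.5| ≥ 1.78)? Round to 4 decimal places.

0.0198

Var(W̄) = Var(W_i)/n = 123.28/1964 = 0.06277.
Chebyshev: Pr(|W̄ − 38.5| ≥ 1.78) ≤ Var(W̄)/(1.78)² = 123.28/(1964·1.78²) = 0.0198.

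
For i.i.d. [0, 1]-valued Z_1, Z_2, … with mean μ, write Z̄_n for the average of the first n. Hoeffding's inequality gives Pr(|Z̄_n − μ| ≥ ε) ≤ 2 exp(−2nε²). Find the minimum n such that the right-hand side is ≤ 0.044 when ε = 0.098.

Require 2·exp(−2nε²) ≤ 0.044, i.e. 2nε² ≥ ln(2/0.044) = 3.816713.
So n ≥ 3.816713 / (2·0.098²) = 198.704.
The smallest integer n is 199.

199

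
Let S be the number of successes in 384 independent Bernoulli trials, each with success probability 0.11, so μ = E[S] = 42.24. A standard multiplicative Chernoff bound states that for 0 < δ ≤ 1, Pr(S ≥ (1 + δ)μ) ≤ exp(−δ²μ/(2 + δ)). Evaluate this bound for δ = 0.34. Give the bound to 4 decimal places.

0.1241

Exponent = δ²μ/(2 + δ) = 0.34²·42.24/2.34 = 2.0867.
Bound = exp(−2.0867) = 0.12409.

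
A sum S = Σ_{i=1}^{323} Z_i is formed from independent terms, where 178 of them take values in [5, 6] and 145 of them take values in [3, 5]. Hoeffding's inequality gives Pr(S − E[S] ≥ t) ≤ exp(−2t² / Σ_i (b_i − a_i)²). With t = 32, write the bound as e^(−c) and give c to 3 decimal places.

2.702

Σ(b_i − a_i)² = 178·1² + 145·2² = 758.
c = 2t² / 758 = 2·32² / 758 = 2.7018.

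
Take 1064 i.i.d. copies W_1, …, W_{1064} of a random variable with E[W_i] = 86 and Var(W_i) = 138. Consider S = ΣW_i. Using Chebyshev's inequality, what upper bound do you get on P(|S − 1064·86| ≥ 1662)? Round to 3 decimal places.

0.053

Var(S) = n·Var(W_i) = 1064·138 = 146832.
Chebyshev: P(|S − 1064·86| ≥ 1662) ≤ Var(S)/1662² = 146832/2762244 = 0.0532.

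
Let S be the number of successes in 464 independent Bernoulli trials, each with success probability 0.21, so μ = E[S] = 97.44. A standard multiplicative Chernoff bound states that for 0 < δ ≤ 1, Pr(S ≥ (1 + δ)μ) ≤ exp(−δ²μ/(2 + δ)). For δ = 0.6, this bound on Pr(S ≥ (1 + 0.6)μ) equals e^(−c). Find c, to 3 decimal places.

c = δ²μ/(2 + δ) = 0.6²·97.44/(2 + 0.6) = 13.4917.

13.492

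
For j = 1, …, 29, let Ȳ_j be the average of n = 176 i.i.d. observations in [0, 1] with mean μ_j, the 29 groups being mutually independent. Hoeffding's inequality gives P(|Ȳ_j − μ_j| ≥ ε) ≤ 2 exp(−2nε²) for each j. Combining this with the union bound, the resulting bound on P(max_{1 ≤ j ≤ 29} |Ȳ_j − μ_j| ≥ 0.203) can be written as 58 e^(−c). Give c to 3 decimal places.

Union bound over the 29 events: P(max_{1 ≤ j ≤ 29} |Ȳ_j − μ_j| ≥ 0.203) ≤ 29·2·exp(−2nε²) = 58 exp(−2·176·0.203²).
So c = 2·176·0.203² = 14.5056.

14.506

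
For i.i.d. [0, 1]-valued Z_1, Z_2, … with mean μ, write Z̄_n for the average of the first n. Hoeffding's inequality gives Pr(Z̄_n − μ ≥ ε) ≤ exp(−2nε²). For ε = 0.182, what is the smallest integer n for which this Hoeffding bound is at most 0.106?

34

Require exp(−2nε²) ≤ 0.106, i.e. 2nε² ≥ ln(1/0.106) = 2.244316.
So n ≥ 2.244316 / (2·0.182²) = 33.877.
The smallest integer n is 34.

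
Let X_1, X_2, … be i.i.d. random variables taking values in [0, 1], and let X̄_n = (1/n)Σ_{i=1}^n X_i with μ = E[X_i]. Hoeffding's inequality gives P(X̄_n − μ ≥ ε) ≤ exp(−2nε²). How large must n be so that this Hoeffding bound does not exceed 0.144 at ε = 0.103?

92

Require exp(−2nε²) ≤ 0.144, i.e. 2nε² ≥ ln(1/0.144) = 1.937942.
So n ≥ 1.937942 / (2·0.103²) = 91.335.
The smallest integer n is 92.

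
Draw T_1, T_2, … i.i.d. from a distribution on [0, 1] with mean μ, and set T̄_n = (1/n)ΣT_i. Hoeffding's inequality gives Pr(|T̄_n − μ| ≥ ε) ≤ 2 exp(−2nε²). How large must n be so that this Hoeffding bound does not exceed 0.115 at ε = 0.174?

48

Require 2·exp(−2nε²) ≤ 0.115, i.e. 2nε² ≥ ln(2/0.115) = 2.855970.
So n ≥ 2.855970 / (2·0.174²) = 47.166.
The smallest integer n is 48.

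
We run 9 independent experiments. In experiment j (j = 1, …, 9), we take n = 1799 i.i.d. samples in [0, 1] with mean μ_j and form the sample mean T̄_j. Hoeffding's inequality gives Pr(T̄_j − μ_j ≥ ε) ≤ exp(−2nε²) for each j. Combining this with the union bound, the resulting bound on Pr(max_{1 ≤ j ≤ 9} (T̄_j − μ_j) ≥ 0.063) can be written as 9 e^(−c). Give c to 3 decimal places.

14.280

Union bound over the 9 events: Pr(max_{1 ≤ j ≤ 9} (T̄_j − μ_j) ≥ 0.063) ≤ 9·exp(−2nε²) = 9 exp(−2·1799·0.063²).
So c = 2·1799·0.063² = 14.2805.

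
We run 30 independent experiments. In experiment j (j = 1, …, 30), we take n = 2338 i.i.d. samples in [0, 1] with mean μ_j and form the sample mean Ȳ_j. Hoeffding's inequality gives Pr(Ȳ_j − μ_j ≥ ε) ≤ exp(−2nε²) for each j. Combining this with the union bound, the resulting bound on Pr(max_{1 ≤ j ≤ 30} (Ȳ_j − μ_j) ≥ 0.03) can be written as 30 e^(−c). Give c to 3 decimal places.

4.208

Union bound over the 30 events: Pr(max_{1 ≤ j ≤ 30} (Ȳ_j − μ_j) ≥ 0.03) ≤ 30·exp(−2nε²) = 30 exp(−2·2338·0.03²).
So c = 2·2338·0.03² = 4.2084.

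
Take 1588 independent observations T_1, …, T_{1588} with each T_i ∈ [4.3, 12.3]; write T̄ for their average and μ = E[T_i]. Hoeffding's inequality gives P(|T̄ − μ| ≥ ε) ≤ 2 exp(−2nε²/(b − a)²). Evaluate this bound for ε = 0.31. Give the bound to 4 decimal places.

0.0170

Exponent: 2nε²/(b − a)² = 2·1588·0.31² / 8² = 4.76896.
Bound = 2·exp(−4.76896) = 0.01698.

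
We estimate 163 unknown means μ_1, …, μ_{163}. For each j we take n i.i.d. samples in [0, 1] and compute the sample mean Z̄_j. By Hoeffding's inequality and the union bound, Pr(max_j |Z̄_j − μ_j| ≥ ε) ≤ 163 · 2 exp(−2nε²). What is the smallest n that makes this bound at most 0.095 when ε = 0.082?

606

Need 2·163·exp(−2nε²) ≤ 0.095, i.e. exp(−2nε²) ≤ 0.095/326.
So 2nε² ≥ ln(326/0.095) = 8.140776.
Hence n ≥ 8.140776/(2·0.082²) = 605.352.
The smallest integer n is 606.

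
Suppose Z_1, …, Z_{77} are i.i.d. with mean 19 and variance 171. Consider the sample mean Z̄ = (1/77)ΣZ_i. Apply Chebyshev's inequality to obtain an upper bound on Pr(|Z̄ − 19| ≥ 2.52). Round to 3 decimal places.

Var(Z̄) = Var(Z_i)/n = 171/77 = 2.2208.
Chebyshev: Pr(|Z̄ − 19| ≥ 2.52) ≤ Var(Z̄)/(2.52)² = 171/(77·2.52²) = 0.3497.

0.350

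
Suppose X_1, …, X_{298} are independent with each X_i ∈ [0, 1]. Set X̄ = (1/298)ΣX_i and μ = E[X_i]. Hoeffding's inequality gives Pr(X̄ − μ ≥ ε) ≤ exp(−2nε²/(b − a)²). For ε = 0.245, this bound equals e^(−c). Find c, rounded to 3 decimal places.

35.775

c = 2nε²/(b − a)² = 2·298·0.245² / 1² = 35.7749.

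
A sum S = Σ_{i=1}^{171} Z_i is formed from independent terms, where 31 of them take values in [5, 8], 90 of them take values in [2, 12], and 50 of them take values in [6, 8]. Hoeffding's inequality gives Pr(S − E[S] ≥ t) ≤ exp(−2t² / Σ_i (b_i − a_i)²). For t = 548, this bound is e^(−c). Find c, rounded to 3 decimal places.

Σ(b_i − a_i)² = 31·3² + 90·10² + 50·2² = 9479.
c = 2t² / 9479 = 2·548² / 9479 = 63.3620.

63.362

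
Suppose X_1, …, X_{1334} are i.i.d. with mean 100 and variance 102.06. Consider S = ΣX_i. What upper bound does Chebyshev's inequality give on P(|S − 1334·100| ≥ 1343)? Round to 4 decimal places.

0.0755

Var(S) = n·Var(X_i) = 1334·102.06 = 136148.04.
Chebyshev: P(|S − 1334·100| ≥ 1343) ≤ Var(S)/1343² = 136148.04/1803649 = 0.0755.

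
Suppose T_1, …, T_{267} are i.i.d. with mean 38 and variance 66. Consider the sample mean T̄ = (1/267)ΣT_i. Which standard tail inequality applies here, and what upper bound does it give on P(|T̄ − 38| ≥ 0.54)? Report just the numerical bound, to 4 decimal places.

0.8477

With mean and variance of each term known, Chebyshev's inequality bounds the deviation of the sum (or sample mean).
Var(T̄) = Var(T_i)/n = 66/267 = 0.24719.
Chebyshev: P(|T̄ − 38| ≥ 0.54) ≤ Var(T̄)/(0.54)² = 66/(267·0.54²) = 0.8477.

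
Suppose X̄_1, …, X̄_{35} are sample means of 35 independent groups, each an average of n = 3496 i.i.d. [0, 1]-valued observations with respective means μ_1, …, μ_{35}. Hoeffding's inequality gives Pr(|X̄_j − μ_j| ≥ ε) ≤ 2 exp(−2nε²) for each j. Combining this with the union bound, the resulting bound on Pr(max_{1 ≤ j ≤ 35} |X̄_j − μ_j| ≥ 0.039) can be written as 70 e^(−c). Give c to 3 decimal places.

Union bound over the 35 events: Pr(max_{1 ≤ j ≤ 35} |X̄_j − μ_j| ≥ 0.039) ≤ 35·2·exp(−2nε²) = 70 exp(−2·3496·0.039²).
So c = 2·3496·0.039² = 10.6348.

10.635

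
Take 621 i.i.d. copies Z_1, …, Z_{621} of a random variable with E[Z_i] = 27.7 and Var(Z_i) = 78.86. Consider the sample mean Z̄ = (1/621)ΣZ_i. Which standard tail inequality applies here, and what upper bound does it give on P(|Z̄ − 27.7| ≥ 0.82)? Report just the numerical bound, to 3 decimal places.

With mean and variance of each term known, Chebyshev's inequality bounds the deviation of the sum (or sample mean).
Var(Z̄) = Var(Z_i)/n = 78.86/621 = 0.12699.
Chebyshev: P(|Z̄ − 27.7| ≥ 0.82) ≤ Var(Z̄)/(0.82)² = 78.86/(621·0.82²) = 0.1889.

0.189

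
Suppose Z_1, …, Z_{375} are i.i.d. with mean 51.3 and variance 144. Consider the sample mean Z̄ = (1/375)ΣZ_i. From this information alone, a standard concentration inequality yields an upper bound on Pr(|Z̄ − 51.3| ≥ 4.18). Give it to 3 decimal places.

0.022

With mean and variance of each term known, Chebyshev's inequality bounds the deviation of the sum (or sample mean).
Var(Z̄) = Var(Z_i)/n = 144/375 = 0.384.
Chebyshev: Pr(|Z̄ − 51.3| ≥ 4.18) ≤ Var(Z̄)/(4.18)² = 144/(375·4.18²) = 0.0220.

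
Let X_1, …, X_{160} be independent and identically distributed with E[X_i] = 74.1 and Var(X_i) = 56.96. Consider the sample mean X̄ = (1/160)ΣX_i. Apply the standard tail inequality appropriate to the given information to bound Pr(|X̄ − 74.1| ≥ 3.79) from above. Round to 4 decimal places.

0.0248

With mean and variance of each term known, Chebyshev's inequality bounds the deviation of the sum (or sample mean).
Var(X̄) = Var(X_i)/n = 56.96/160 = 0.356.
Chebyshev: Pr(|X̄ − 74.1| ≥ 3.79) ≤ Var(X̄)/(3.79)² = 56.96/(160·3.79²) = 0.0248.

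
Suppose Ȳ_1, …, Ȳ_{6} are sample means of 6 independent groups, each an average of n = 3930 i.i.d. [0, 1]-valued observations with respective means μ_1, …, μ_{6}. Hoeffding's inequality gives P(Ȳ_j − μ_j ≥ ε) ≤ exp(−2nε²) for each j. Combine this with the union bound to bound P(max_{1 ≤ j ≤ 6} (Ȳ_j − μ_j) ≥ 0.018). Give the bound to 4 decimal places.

Per-experiment Hoeffding bound: exp(−2·3930·0.018²) = exp(−2.54664) = 0.078344.
Union bound over 6 events: 6·0.078344 = 0.47007.

0.4701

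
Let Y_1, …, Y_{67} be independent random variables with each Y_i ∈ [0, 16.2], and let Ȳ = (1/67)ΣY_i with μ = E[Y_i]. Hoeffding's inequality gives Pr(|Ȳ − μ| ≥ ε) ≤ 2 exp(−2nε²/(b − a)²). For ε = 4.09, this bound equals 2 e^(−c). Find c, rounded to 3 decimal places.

c = 2nε²/(b − a)² = 2·67·4.09² / 16.2² = 8.5412.

8.541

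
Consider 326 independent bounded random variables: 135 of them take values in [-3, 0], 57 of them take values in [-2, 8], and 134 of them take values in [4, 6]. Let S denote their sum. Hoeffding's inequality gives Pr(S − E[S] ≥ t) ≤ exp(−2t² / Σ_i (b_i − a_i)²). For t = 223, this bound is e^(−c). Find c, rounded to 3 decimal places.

13.348

Σ(b_i − a_i)² = 135·3² + 57·10² + 134·2² = 7451.
c = 2t² / 7451 = 2·223² / 7451 = 13.3483.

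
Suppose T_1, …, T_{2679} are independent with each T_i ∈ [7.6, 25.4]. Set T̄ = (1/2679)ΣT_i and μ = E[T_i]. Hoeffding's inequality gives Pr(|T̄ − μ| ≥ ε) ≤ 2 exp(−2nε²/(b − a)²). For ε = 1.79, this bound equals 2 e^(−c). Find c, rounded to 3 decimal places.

54.184

c = 2nε²/(b − a)² = 2·2679·1.79² / 17.8² = 54.1837.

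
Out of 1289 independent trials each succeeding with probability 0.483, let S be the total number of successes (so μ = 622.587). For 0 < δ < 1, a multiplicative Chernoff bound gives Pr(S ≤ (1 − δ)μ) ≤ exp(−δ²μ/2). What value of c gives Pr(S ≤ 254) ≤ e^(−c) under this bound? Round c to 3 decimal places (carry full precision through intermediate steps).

109.106

Write 254 = (1 − δ)μ, so δ = 1 − 254/622.587 = 0.5920249…
Then the exponent is δ²μ/2 = (μ − 254)²/(2μ) = 109.106339.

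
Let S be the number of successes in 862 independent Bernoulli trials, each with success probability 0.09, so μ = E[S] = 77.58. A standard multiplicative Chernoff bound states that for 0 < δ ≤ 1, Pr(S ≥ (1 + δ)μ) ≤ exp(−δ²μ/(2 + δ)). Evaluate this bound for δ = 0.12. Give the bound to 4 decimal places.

0.5904

Exponent = δ²μ/(2 + δ) = 0.12²·77.58/2.12 = 0.5270.
Bound = exp(−0.5270) = 0.59040.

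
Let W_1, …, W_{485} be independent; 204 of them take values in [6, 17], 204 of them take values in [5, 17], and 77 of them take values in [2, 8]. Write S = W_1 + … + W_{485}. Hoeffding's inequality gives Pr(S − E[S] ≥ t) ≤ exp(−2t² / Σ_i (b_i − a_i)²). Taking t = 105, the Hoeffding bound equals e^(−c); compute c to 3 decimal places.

Σ(b_i − a_i)² = 204·11² + 204·12² + 77·6² = 56832.
c = 2t² / 56832 = 2·105² / 56832 = 0.3880.

0.388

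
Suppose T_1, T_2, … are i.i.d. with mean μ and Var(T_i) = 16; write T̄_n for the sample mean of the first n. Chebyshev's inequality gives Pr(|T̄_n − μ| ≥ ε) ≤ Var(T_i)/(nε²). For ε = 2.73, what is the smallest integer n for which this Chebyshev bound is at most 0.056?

39

Require 16/(n·2.73²) ≤ 0.056, i.e. n ≥ 16/(0.056·2.73²) = 38.336.
The smallest integer n is 39.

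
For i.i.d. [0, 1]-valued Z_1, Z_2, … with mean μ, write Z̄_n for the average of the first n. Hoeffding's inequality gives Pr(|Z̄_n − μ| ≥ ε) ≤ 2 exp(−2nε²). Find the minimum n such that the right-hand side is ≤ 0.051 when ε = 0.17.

Require 2·exp(−2nε²) ≤ 0.051, i.e. 2nε² ≥ ln(2/0.051) = 3.669077.
So n ≥ 3.669077 / (2·0.17²) = 63.479.
The smallest integer n is 64.

64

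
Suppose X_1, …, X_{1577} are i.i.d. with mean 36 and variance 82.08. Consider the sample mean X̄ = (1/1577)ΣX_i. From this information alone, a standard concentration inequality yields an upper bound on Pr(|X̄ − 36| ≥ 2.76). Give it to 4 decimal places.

0.0068

With mean and variance of each term known, Chebyshev's inequality bounds the deviation of the sum (or sample mean).
Var(X̄) = Var(X_i)/n = 82.08/1577 = 0.052048.
Chebyshev: Pr(|X̄ − 36| ≥ 2.76) ≤ Var(X̄)/(2.76)² = 82.08/(1577·2.76²) = 0.0068.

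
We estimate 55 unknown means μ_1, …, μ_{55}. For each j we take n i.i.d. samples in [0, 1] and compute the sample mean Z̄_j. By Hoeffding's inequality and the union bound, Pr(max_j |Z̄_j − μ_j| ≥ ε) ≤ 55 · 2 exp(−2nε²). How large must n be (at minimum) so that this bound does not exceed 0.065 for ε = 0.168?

132

Need 2·55·exp(−2nε²) ≤ 0.065, i.e. exp(−2nε²) ≤ 0.065/110.
So 2nε² ≥ ln(110/0.065) = 7.433848.
Hence n ≥ 7.433848/(2·0.168²) = 131.694.
The smallest integer n is 132.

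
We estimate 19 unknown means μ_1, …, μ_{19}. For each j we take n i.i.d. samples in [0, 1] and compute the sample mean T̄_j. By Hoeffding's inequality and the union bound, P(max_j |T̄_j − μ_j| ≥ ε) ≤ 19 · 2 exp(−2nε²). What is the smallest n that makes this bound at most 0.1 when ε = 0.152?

Need 2·19·exp(−2nε²) ≤ 0.1, i.e. exp(−2nε²) ≤ 0.1/38.
So 2nε² ≥ ln(38/0.1) = 5.940171.
Hence n ≥ 5.940171/(2·0.152²) = 128.553.
The smallest integer n is 129.

129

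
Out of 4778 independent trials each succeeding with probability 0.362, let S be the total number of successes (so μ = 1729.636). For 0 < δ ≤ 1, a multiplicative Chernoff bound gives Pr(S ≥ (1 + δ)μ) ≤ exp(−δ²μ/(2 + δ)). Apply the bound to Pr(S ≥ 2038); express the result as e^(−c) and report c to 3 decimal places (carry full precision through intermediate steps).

25.238

Write 2038 = (1 + δ)μ, so δ = 2038/1729.636 − 1 = 0.1782826…
Then the exponent is δ²μ/(2 + δ) = (2038 − μ)² / (μ·(2 + δ)) = 25.238201.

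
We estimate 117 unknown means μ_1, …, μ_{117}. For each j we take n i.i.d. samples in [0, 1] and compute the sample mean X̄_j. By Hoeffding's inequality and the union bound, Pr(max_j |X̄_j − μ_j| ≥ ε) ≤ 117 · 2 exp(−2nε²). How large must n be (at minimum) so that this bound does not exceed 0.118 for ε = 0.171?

Need 2·117·exp(−2nε²) ≤ 0.118, i.e. exp(−2nε²) ≤ 0.118/234.
So 2nε² ≥ ln(234/0.118) = 7.592392.
Hence n ≥ 7.592392/(2·0.171²) = 129.824.
The smallest integer n is 130.

130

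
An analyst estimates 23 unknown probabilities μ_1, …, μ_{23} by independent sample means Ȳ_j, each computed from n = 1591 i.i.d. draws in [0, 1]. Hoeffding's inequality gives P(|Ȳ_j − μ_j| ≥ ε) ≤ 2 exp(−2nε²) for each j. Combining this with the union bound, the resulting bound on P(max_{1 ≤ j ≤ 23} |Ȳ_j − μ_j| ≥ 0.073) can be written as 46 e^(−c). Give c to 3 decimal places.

16.957

Union bound over the 23 events: P(max_{1 ≤ j ≤ 23} |Ȳ_j − μ_j| ≥ 0.073) ≤ 23·2·exp(−2nε²) = 46 exp(−2·1591·0.073²).
So c = 2·1591·0.073² = 16.9569.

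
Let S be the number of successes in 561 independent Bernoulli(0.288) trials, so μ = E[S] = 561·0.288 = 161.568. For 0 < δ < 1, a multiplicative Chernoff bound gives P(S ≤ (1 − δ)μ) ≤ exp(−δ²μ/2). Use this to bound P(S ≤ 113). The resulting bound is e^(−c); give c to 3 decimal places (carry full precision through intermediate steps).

Write 113 = (1 − δ)μ, so δ = 1 − 113/161.568 = 0.3006041…
Then the exponent is δ²μ/2 = (μ − 113)²/(2μ) = 7.299869.

7.300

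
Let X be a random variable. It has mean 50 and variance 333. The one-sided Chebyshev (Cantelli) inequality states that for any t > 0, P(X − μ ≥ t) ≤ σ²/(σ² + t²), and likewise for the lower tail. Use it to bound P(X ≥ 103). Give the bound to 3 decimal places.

0.106

Here σ² = 333 and t = 53, so σ² + t² = 3142.
Cantelli's bound: 333/3142 = 0.1060.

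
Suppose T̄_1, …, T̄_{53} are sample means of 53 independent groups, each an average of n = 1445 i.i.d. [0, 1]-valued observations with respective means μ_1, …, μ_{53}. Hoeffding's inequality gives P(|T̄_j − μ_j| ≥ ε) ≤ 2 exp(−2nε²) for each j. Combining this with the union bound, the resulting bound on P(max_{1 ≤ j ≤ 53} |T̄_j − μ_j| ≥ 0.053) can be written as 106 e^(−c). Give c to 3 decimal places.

Union bound over the 53 events: P(max_{1 ≤ j ≤ 53} |T̄_j − μ_j| ≥ 0.053) ≤ 53·2·exp(−2nε²) = 106 exp(−2·1445·0.053²).
So c = 2·1445·0.053² = 8.1180.

8.118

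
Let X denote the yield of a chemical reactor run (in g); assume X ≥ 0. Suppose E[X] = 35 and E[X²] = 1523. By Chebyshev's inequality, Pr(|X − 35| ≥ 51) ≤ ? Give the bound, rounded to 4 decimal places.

0.1146

Var(X) = E[X²] − (E[X])² = 1523 − 1225 = 298.
Chebyshev's inequality: Pr(|X − μ| ≥ t) ≤ Var(X)/t² = 298/2601 = 0.1146.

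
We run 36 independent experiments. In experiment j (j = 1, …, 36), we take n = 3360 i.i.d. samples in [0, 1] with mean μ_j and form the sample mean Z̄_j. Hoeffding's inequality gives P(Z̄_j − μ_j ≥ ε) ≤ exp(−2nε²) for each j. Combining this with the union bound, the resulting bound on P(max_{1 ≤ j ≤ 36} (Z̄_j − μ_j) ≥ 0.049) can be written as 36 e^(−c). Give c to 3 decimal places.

Union bound over the 36 events: P(max_{1 ≤ j ≤ 36} (Z̄_j − μ_j) ≥ 0.049) ≤ 36·exp(−2nε²) = 36 exp(−2·3360·0.049²).
So c = 2·3360·0.049² = 16.1347.

16.135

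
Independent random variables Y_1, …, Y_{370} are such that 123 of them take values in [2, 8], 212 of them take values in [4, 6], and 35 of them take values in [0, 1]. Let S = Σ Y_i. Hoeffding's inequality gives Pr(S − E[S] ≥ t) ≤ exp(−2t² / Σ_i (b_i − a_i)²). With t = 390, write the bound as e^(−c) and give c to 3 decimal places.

57.277

Σ(b_i − a_i)² = 123·6² + 212·2² + 35·1² = 5311.
c = 2t² / 5311 = 2·390² / 5311 = 57.2773.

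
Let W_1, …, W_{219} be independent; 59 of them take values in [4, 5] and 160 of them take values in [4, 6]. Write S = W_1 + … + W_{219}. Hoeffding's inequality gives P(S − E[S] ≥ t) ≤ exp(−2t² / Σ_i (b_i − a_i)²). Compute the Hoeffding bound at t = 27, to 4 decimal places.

0.1242

Σ(b_i − a_i)² = 59·1² + 160·2² = 699.
Exponent = 2·27² / 699 = 2.08584.
Bound = exp(−2.08584) = 0.12420.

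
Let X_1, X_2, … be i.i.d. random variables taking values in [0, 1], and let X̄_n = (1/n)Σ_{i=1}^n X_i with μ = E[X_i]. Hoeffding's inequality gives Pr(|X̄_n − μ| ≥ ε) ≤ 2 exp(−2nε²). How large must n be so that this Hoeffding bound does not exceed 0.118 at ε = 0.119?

100

Require 2·exp(−2nε²) ≤ 0.118, i.e. 2nε² ≥ ln(2/0.118) = 2.830218.
So n ≥ 2.830218 / (2·0.119²) = 99.930.
The smallest integer n is 100.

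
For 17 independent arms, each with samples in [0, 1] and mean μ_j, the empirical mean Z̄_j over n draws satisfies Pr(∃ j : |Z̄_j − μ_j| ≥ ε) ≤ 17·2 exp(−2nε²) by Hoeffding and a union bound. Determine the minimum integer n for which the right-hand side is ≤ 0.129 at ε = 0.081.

Need 2·17·exp(−2nε²) ≤ 0.129, i.e. exp(−2nε²) ≤ 0.129/34.
So 2nε² ≥ ln(34/0.129) = 5.574303.
Hence n ≥ 5.574303/(2·0.081²) = 424.806.
The smallest integer n is 425.

425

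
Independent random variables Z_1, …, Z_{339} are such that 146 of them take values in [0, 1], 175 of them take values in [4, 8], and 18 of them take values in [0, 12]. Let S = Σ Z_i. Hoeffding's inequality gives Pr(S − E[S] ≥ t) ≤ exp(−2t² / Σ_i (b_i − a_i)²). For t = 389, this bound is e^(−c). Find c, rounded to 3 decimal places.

54.648

Σ(b_i − a_i)² = 146·1² + 175·4² + 18·12² = 5538.
c = 2t² / 5538 = 2·389² / 5538 = 54.6482.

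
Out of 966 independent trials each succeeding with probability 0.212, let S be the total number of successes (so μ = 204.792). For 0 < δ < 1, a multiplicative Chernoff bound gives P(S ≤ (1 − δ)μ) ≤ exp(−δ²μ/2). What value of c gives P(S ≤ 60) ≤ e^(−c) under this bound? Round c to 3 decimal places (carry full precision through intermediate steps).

Write 60 = (1 − δ)μ, so δ = 1 − 60/204.792 = 0.7070198…
Then the exponent is δ²μ/2 = (μ − 60)²/(2μ) = 51.185406.

51.185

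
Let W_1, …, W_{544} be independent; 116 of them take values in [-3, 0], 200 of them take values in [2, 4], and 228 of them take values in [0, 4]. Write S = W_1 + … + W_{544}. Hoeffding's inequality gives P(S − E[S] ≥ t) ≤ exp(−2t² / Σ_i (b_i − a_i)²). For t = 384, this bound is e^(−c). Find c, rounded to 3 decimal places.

53.698

Σ(b_i − a_i)² = 116·3² + 200·2² + 228·4² = 5492.
c = 2t² / 5492 = 2·384² / 5492 = 53.6985.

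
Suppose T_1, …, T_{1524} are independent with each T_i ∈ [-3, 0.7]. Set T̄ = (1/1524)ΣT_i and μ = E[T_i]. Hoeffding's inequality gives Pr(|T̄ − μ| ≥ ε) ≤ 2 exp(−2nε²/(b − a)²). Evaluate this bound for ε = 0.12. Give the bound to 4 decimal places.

Exponent: 2nε²/(b − a)² = 2·1524·0.12² / 3.7² = 3.20608.
Bound = 2·exp(−3.20608) = 0.08103.

0.0810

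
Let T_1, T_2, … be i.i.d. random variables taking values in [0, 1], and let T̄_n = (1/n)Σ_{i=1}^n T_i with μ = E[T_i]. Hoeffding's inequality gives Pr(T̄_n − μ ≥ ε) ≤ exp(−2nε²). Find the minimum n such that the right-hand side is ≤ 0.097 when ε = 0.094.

Require exp(−2nε²) ≤ 0.097, i.e. 2nε² ≥ ln(1/0.097) = 2.333044.
So n ≥ 2.333044 / (2·0.094²) = 132.019.
The smallest integer n is 133.

133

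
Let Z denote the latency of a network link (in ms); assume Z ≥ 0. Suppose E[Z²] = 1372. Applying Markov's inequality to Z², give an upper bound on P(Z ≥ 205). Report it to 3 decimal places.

0.033

Since Z ≥ 0, the event {Z ≥ 205} is the same as {Z² ≥ 42025}.
Markov's inequality applied to Z² gives P(Z² ≥ 42025) ≤ E[Z²]/42025 = 1372/42025 = 0.0326.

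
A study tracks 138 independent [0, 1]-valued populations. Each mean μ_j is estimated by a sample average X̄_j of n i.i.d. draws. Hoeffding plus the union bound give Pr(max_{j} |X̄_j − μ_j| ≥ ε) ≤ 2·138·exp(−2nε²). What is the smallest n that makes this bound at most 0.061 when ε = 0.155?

Need 2·138·exp(−2nε²) ≤ 0.061, i.e. exp(−2nε²) ≤ 0.061/276.
So 2nε² ≥ ln(276/0.061) = 8.417282.
Hence n ≥ 8.417282/(2·0.155²) = 175.178.
The smallest integer n is 176.

176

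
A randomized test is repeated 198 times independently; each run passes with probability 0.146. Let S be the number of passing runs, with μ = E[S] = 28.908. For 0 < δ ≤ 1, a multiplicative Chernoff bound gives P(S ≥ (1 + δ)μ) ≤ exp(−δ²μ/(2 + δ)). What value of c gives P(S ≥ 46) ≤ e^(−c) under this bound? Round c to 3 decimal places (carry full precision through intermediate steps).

3.900

Write 46 = (1 + δ)μ, so δ = 46/28.908 − 1 = 0.591255…
Then the exponent is δ²μ/(2 + δ) = (46 − μ)² / (μ·(2 + δ)) = 3.899937.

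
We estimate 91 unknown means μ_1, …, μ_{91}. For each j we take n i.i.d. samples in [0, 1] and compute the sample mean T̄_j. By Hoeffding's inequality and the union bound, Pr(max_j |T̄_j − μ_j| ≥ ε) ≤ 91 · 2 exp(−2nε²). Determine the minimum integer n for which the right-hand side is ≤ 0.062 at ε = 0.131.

233

Need 2·91·exp(−2nε²) ≤ 0.062, i.e. exp(−2nε²) ≤ 0.062/182.
So 2nε² ≥ ln(182/0.062) = 7.984628.
Hence n ≥ 7.984628/(2·0.131²) = 232.639.
The smallest integer n is 233.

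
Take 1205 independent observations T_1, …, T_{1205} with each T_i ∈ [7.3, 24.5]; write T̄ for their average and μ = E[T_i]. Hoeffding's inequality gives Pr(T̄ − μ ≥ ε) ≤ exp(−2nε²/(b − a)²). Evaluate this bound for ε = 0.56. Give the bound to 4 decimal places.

Exponent: 2nε²/(b − a)² = 2·1205·0.56² / 17.2² = 2.55468.
Bound = exp(−2.55468) = 0.07772.

0.0777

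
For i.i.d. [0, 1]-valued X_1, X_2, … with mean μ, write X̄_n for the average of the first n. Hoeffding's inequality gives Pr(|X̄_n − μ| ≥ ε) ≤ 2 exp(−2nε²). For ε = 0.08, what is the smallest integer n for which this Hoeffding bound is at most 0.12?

220

Require 2·exp(−2nε²) ≤ 0.12, i.e. 2nε² ≥ ln(2/0.12) = 2.813411.
So n ≥ 2.813411 / (2·0.08²) = 219.798.
The smallest integer n is 220.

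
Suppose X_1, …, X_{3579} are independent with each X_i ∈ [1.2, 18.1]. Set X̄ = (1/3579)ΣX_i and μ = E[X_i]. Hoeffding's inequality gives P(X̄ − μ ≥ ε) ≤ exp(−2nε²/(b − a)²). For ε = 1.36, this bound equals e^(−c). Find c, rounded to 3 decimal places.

46.355

c = 2nε²/(b − a)² = 2·3579·1.36² / 16.9² = 46.3549.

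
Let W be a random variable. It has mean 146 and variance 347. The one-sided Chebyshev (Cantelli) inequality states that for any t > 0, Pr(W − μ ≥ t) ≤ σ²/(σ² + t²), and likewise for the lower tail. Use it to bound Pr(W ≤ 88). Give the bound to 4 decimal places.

Here σ² = 347 and t = 58, so σ² + t² = 3711.
Cantelli's bound: 347/3711 = 0.0935.

0.0935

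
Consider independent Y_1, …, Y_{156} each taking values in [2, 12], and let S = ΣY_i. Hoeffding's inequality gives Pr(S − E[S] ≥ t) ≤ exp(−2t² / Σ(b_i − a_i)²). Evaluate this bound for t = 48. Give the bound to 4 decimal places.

0.7442

Σ(b_i − a_i)² = 156·(10)² = 15600.
Exponent = 2·48²/15600 = 0.2954.
Bound = exp(−0.2954) = 0.74425.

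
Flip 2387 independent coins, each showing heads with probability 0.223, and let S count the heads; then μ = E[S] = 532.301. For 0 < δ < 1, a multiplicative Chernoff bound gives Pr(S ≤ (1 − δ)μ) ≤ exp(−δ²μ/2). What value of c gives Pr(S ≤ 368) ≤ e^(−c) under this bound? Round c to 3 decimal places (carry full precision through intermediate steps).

Write 368 = (1 − δ)μ, so δ = 1 − 368/532.301 = 0.3086618…
Then the exponent is δ²μ/2 = (μ − 368)²/(2μ) = 25.356724.

25.357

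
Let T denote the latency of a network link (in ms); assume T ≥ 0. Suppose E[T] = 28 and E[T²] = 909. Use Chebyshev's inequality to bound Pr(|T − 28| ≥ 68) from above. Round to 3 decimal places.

Var(T) = E[T²] − (E[T])² = 909 − 784 = 125.
Chebyshev's inequality: Pr(|T − μ| ≥ t) ≤ Var(T)/t² = 125/4624 = 0.0270.

0.027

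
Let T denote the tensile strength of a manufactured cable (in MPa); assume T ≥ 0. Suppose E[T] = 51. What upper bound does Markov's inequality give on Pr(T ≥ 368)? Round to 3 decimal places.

0.139

Markov's inequality: for a non-negative random variable, Pr(T ≥ a) ≤ E[T]/a.
Here E[T] = 51 and a = 368, so the bound is 51/368 = 0.1386.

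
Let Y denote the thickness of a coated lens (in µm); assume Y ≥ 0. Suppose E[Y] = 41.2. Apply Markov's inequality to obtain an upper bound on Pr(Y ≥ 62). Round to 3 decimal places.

Markov's inequality: for a non-negative random variable, Pr(Y ≥ a) ≤ E[Y]/a.
Here E[Y] = 41.2 and a = 62, so the bound is 41.2/62 = 0.6645.

0.665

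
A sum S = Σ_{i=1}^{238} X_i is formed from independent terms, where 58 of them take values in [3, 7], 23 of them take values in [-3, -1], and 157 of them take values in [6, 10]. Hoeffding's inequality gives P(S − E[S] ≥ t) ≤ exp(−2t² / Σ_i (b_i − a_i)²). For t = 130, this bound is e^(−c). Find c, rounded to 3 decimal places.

9.570

Σ(b_i − a_i)² = 58·4² + 23·2² + 157·4² = 3532.
c = 2t² / 3532 = 2·130² / 3532 = 9.5696.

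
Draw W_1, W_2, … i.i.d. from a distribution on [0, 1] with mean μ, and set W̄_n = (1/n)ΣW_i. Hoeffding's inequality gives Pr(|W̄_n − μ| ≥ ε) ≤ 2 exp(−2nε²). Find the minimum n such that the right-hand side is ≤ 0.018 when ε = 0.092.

279

Require 2·exp(−2nε²) ≤ 0.018, i.e. 2nε² ≥ ln(2/0.018) = 4.710531.
So n ≥ 4.710531 / (2·0.092²) = 278.269.
The smallest integer n is 279.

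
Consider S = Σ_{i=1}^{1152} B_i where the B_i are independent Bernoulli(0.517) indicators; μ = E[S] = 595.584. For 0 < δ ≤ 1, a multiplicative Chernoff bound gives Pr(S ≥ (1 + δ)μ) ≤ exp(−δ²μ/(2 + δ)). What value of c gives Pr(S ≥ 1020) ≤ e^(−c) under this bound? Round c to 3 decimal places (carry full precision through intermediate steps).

Write 1020 = (1 + δ)μ, so δ = 1020/595.584 − 1 = 0.7126048…
Then the exponent is δ²μ/(2 + δ) = (1020 − μ)² / (μ·(2 + δ)) = 111.494630.

111.495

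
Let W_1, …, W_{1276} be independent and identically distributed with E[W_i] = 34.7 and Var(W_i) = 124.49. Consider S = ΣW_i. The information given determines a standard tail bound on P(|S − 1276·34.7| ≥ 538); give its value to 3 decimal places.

With mean and variance of each term known, Chebyshev's inequality bounds the deviation of the sum (or sample mean).
Var(S) = n·Var(W_i) = 1276·124.49 = 158849.24.
Chebyshev: P(|S − 1276·34.7| ≥ 538) ≤ Var(S)/538² = 158849.24/289444 = 0.5488.

0.549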